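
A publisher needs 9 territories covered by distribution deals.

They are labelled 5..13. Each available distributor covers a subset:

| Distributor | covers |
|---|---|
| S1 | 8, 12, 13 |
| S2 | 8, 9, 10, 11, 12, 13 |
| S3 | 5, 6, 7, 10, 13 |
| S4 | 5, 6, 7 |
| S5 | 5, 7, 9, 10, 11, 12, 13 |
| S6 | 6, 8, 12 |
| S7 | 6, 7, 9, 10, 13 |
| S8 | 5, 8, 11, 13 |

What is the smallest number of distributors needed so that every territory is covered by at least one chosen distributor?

2

Take {S5, S6}. Their union is {5, 6, 7, 8, 9, 10, 11, 12, 13}, which is all 9 territories.
No single distributor has all 9 territories (the largest, S5, has 7), so 2 is optimal.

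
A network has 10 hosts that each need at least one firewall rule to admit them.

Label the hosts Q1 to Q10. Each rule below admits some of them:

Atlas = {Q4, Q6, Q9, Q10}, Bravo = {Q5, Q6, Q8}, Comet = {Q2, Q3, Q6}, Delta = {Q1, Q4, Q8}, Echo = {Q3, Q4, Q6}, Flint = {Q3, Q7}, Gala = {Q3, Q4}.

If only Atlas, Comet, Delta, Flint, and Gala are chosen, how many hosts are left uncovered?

1

Union of Atlas, Comet, Delta, Flint, Gala = {Q1, Q2, Q3, Q4, Q6, Q7, Q8, Q9, Q10}.
Not covered: Q5 — 1 host.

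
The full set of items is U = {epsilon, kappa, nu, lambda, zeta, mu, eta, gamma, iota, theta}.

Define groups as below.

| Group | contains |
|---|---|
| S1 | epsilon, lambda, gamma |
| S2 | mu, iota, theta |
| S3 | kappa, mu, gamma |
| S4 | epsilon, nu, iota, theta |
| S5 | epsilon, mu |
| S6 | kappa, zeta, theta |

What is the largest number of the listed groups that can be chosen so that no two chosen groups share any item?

2

S1, S6 are pairwise disjoint (S1={epsilon,lambda,gamma}; S6={kappa,zeta,theta}).
Every remaining group overlaps one of these, and no 3 of the listed groups are pairwise disjoint, so 2 is the maximum.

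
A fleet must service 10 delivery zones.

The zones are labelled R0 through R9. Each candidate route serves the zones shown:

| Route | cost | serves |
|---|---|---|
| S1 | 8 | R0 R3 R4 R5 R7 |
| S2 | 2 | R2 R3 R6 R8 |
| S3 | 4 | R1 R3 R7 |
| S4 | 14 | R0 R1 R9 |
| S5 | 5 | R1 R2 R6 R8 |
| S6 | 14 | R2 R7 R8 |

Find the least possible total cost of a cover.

S1, S2, S4 together cover every zone (S1 ∪ S2 ∪ S4 = {R0, R1, R2, R3, R4, R5, R6, R7, R8, R9}); total cost 8 + 2 + 14 = 24.
The greedy pick S2, S1, S3, S4 costs 28; no covering selection beats 24.

24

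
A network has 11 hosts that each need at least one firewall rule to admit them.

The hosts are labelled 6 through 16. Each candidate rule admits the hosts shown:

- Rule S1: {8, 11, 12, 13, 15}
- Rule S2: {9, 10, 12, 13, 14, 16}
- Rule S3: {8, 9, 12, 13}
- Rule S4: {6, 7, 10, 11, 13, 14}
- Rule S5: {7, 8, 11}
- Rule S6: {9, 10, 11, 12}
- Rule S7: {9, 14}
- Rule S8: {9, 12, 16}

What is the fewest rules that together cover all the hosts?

3

Take {S1, S4, S8}. Their union is {6, 7, 8, 9, 10, 11, 12, 13, 14, 15, 16}, which is all 11 hosts.
Only S4 contains 6, so S4 is forced; the remaining 5 hosts need at least 2 more rules (each remaining rule adds at most 3) — so at least 3 rules are needed, and 3 is optimal.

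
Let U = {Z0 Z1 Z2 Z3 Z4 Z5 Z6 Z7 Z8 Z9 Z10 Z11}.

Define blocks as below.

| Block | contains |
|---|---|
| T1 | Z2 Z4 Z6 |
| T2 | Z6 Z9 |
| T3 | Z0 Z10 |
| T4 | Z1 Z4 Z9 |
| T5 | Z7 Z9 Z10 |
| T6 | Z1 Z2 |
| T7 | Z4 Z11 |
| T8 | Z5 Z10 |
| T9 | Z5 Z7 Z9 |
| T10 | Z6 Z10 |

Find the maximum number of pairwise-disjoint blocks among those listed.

T6, T7, T9, T10 are pairwise disjoint (T6={Z1,Z2}; T7={Z4,Z11}; T9={Z5,Z7,Z9}; T10={Z6,Z10}).
Every remaining block overlaps one of these, and no 5 of the listed blocks are pairwise disjoint, so 4 is the maximum.

4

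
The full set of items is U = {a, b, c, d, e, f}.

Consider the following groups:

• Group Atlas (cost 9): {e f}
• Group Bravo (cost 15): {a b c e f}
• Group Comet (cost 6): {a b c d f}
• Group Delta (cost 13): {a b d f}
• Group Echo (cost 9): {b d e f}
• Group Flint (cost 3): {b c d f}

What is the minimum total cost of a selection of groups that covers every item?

Comet, Echo together cover every item (Comet ∪ Echo = {a, b, c, d, e, f}); total cost 6 + 9 = 15.
The greedy pick Flint, Comet, Atlas costs 18; no covering selection beats 15.

15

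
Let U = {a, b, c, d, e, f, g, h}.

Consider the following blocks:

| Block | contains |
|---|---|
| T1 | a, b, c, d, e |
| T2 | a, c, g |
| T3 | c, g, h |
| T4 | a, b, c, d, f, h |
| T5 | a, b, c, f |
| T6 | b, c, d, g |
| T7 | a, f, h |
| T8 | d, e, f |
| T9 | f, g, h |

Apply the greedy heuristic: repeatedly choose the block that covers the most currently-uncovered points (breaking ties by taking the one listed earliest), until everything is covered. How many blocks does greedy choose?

Greedy: pick T4 (covers 6 new) → pick T1 (covers 1 new) → pick T2 (covers 1 new). Total picks: 3.
(The true minimum cover uses only 2 blocks, so greedy is not optimal here.)

3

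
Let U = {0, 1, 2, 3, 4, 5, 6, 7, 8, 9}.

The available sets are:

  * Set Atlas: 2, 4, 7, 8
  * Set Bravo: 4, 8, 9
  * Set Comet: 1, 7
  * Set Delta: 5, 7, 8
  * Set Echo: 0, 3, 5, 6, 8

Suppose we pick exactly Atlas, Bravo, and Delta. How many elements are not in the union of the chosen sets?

Union of Atlas, Bravo, Delta = {2, 4, 5, 7, 8, 9}.
Not covered: 0, 1, 3, 6 — 4 elements.

4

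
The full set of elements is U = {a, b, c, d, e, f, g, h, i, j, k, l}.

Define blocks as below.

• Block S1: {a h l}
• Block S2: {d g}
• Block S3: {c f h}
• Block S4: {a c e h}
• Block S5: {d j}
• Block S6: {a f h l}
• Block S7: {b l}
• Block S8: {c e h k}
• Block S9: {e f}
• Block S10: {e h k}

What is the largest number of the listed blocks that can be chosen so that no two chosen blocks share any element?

3

S1, S5, S9 are pairwise disjoint (S1={a,h,l}; S5={d,j}; S9={e,f}).
Every remaining block overlaps one of these, and no 4 of the listed blocks are pairwise disjoint, so 3 is the maximum.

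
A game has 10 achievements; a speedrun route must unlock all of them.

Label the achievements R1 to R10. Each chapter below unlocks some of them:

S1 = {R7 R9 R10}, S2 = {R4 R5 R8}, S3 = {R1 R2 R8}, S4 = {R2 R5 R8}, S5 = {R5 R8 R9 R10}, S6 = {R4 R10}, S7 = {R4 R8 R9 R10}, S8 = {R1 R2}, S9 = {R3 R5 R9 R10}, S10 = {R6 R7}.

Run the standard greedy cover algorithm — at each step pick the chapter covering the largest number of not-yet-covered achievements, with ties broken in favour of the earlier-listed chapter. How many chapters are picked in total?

5

Greedy: pick S5 (covers 4 new) → pick S3 (covers 2 new) → pick S10 (covers 2 new) → pick S2 (covers 1 new) → pick S9 (covers 1 new). Total picks: 5.
(The true minimum cover uses only 4 chapters, so greedy is not optimal here.)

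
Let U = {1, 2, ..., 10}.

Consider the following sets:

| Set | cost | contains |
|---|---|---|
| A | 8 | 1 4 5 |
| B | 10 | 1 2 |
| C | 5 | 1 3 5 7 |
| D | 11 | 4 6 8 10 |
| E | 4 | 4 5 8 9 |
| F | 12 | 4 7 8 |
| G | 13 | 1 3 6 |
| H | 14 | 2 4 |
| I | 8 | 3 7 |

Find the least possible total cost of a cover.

B, C, D, E together cover every element (B ∪ C ∪ D ∪ E = {1, 2, 3, 4, 5, 6, 7, 8, 9, 10}); total cost 10 + 5 + 11 + 4 = 30.
No covering selection has total cost below 30.

30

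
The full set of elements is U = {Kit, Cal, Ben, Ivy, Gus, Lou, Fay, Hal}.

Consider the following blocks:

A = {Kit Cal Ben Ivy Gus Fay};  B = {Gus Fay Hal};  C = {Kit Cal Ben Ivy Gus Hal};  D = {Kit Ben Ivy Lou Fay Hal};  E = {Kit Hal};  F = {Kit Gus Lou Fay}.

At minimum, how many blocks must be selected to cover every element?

A and D cover everything between them: the union {Kit, Cal, Ben, Ivy, Gus, Lou, Fay, Hal} is all of U.
No single block has all 8 elements (the largest, A, has 6), so 2 is optimal.

2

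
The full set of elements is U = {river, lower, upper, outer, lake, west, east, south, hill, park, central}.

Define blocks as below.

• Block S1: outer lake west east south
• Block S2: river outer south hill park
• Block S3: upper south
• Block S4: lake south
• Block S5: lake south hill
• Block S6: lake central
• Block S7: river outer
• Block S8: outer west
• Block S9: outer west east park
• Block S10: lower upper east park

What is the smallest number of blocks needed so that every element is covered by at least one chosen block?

4

Take {S2, S6, S9, S10}. Their union is {river, lower, upper, outer, lake, west, east, south, hill, park, central}, which is all 11 elements.
No 3 of the 10 blocks cover everything (all 120 combinations miss at least one element), so 4 is optimal.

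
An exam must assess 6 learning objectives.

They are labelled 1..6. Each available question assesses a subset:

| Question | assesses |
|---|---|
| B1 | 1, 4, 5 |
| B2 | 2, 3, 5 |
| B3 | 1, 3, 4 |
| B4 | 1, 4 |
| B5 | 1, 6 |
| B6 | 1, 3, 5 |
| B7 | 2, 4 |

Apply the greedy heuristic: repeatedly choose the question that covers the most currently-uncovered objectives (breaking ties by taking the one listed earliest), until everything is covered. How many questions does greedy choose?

3

Greedy: pick B1 (covers 3 new) → pick B2 (covers 2 new) → pick B5 (covers 1 new). Total picks: 3.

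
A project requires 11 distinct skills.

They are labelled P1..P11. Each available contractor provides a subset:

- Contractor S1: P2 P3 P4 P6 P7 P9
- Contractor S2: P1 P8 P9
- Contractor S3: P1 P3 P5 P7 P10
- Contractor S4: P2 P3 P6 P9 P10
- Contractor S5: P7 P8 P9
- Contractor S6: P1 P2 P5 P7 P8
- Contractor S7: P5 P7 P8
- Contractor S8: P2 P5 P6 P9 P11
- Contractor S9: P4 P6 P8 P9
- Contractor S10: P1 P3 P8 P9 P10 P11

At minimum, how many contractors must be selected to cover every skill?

3

S6 and S9 and S10 together: S6 ∪ S9 ∪ S10 = {P1, P2, P3, P4, P5, P6, P7, P8, P9, P10, P11} — every skill is covered.
No 2 of the 10 contractors cover everything (all 45 combinations miss at least one skill), so 3 is optimal.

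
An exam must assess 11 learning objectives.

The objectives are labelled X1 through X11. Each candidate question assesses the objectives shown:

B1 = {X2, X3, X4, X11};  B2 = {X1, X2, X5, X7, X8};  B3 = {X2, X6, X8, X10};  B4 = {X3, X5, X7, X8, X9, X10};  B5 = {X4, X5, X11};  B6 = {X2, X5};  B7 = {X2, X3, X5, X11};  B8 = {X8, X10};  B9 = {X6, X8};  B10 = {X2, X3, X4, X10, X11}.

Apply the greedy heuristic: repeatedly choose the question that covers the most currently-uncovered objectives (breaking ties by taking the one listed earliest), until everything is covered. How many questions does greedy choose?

Greedy: pick B4 (covers 6 new) → pick B1 (covers 3 new) → pick B2 (covers 1 new) → pick B3 (covers 1 new). Total picks: 4.

4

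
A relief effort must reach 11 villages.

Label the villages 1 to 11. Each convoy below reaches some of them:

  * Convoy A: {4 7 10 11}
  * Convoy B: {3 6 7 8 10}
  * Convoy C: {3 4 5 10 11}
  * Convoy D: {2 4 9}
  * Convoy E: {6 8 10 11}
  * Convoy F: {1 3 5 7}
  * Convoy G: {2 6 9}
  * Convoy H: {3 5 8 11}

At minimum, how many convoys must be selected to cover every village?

Take {D, E, F}. Their union is {1, 2, 3, 4, 5, 6, 7, 8, 9, 10, 11}, which is all 11 villages.
Each convoy has at most 5 villages, and 2·5 = 10 < 11 — so at least 3 convoys are needed, and 3 is optimal.

3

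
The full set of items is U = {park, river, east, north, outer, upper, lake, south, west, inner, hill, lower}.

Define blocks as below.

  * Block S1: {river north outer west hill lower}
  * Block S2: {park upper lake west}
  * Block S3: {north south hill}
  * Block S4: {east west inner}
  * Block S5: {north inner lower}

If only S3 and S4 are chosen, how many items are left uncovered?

6

Union of S3, S4 = {east, north, south, west, inner, hill}.
Not covered: park, river, outer, upper, lake, lower — 6 items.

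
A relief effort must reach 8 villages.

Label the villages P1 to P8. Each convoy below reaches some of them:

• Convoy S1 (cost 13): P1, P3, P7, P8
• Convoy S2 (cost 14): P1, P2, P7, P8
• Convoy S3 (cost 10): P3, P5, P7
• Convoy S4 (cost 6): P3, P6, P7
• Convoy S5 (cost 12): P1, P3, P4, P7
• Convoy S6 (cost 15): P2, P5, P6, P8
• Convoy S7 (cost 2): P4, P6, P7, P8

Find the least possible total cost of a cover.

S2, S3, S7 together cover every village (S2 ∪ S3 ∪ S7 = {P1, P2, P3, P4, P5, P6, P7, P8}); total cost 14 + 10 + 2 = 26.
No covering selection has total cost below 26.

26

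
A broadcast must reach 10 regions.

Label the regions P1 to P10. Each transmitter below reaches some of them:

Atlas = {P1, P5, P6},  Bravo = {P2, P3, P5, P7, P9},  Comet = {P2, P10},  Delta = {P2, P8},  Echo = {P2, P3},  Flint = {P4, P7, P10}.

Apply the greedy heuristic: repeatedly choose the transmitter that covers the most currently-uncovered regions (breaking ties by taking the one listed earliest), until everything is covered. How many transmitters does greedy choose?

Greedy: pick Bravo (covers 5 new) → pick Atlas (covers 2 new) → pick Flint (covers 2 new) → pick Delta (covers 1 new). Total picks: 4.

4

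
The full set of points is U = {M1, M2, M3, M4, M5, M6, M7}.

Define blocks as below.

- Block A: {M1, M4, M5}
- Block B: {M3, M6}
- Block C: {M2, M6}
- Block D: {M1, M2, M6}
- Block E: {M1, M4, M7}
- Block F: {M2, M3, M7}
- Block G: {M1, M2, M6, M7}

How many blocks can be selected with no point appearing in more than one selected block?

2

C, E are pairwise disjoint (C={M2,M6}; E={M1,M4,M7}).
Every remaining block overlaps one of these, and no 3 of the listed blocks are pairwise disjoint, so 2 is the maximum.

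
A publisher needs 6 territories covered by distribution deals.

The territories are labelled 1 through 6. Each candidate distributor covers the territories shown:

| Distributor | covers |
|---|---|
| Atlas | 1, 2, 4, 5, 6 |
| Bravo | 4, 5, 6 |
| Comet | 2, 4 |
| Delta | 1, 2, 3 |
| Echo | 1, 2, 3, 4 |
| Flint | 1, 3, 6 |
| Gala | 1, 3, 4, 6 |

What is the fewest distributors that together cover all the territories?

2

Bravo and Echo together: Bravo ∪ Echo = {1, 2, 3, 4, 5, 6} — every territory is covered.
No single distributor has all 6 territories (the largest, Atlas, has 5), so 2 is optimal.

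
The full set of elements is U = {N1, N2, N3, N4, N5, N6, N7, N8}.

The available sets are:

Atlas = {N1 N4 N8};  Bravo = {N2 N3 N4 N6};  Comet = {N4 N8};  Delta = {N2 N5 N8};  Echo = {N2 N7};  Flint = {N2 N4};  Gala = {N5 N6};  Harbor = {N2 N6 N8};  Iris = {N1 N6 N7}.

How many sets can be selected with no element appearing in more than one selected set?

Atlas, Echo, Gala are pairwise disjoint (Atlas={N1,N4,N8}; Echo={N2,N7}; Gala={N5,N6}).
Every remaining set overlaps one of these, and no 4 of the listed sets are pairwise disjoint, so 3 is the maximum.

3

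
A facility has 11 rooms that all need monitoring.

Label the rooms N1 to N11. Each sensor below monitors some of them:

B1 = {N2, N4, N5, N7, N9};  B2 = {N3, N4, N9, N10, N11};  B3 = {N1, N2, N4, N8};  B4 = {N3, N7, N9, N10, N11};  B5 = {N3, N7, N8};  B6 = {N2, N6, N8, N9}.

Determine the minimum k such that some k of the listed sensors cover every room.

4

B1 and B2 and B3 and B6 together: B1 ∪ B2 ∪ B3 ∪ B6 = {N1, N2, N3, N4, N5, N6, N7, N8, N9, N10, N11} — every room is covered.
No 3 of the 6 sensors cover everything (all 20 combinations miss at least one room), so 4 is optimal.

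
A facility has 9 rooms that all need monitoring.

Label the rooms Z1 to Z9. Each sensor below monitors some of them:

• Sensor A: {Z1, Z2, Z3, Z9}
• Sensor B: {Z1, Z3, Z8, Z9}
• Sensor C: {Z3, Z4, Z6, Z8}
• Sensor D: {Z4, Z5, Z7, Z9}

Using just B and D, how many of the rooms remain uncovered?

2

Union of B, D = {Z1, Z3, Z4, Z5, Z7, Z8, Z9}.
Not covered: Z2, Z6 — 2 rooms.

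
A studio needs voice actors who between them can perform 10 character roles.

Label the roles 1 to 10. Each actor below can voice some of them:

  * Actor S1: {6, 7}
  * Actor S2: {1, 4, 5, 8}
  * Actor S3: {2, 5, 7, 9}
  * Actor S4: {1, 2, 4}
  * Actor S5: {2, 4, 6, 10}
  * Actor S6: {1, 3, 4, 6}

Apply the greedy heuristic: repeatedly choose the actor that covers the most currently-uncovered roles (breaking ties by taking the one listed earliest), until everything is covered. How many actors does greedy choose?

4

Greedy: pick S2 (covers 4 new) → pick S3 (covers 3 new) → pick S5 (covers 2 new) → pick S6 (covers 1 new). Total picks: 4.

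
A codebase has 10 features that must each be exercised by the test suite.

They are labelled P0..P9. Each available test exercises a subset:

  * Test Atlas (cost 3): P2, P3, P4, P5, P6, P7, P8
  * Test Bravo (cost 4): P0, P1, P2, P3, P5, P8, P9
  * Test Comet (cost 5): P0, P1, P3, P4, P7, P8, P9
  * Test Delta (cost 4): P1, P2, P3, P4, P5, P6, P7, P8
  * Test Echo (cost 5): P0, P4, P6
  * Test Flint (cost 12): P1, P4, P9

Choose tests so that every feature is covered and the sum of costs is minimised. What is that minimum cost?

7

Atlas, Bravo together cover every feature (Atlas ∪ Bravo = {P0, P1, P2, P3, P4, P5, P6, P7, P8, P9}); total cost 3 + 4 = 7.
No covering selection has total cost below 7.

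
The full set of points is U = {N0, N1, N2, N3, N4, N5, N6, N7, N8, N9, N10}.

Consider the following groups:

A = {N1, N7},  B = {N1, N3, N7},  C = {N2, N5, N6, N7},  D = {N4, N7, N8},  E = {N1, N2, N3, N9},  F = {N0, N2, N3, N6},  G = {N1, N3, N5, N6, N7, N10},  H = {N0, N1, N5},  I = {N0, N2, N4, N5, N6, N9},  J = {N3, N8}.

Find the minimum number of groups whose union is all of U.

3

D and G and I together: D ∪ G ∪ I = {N0, N1, N2, N3, N4, N5, N6, N7, N8, N9, N10} — every point is covered.
Only G contains N10, so G is forced; the remaining 5 points need at least 2 more groups (each remaining group adds at most 4) — so at least 3 groups are needed, and 3 is optimal.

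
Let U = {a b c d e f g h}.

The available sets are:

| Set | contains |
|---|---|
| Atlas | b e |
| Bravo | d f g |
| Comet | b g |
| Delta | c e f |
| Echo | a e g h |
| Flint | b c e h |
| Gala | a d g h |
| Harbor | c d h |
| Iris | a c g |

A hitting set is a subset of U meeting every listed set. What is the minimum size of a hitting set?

3

The 3 points {c, e, g} hit every set.
No choice of 2 points meets every set, so 3 is the minimum.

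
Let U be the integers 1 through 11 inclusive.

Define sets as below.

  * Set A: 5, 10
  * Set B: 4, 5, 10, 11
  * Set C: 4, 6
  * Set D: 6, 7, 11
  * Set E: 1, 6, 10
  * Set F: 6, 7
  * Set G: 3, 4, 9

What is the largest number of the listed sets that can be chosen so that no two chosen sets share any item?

3

A, F, G are pairwise disjoint (A={5,10}; F={6,7}; G={3,4,9}).
Every remaining set overlaps one of these, and no 4 of the listed sets are pairwise disjoint, so 3 is the maximum.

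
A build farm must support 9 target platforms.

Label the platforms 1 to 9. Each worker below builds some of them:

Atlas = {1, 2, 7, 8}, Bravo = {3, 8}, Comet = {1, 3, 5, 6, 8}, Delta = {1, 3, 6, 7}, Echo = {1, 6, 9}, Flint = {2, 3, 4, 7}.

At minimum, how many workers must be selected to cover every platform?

Take {Comet, Echo, Flint}. Their union is {1, 2, 3, 4, 5, 6, 7, 8, 9}, which is all 9 platforms.
Only Flint contains 4, so Flint is forced; the remaining 5 platforms need at least 2 more workers (each remaining worker adds at most 4) — so at least 3 workers are needed, and 3 is optimal.

3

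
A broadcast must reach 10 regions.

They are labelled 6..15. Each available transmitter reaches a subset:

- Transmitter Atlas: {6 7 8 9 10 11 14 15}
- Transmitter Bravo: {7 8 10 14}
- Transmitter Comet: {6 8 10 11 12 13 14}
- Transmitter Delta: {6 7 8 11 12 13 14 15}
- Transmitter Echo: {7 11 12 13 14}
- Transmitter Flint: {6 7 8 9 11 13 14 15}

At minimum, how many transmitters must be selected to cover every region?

2

Take {Atlas, Delta}. Their union is {6, 7, 8, 9, 10, 11, 12, 13, 14, 15}, which is all 10 regions.
No single transmitter has all 10 regions (the largest, Atlas, has 8), so 2 is optimal.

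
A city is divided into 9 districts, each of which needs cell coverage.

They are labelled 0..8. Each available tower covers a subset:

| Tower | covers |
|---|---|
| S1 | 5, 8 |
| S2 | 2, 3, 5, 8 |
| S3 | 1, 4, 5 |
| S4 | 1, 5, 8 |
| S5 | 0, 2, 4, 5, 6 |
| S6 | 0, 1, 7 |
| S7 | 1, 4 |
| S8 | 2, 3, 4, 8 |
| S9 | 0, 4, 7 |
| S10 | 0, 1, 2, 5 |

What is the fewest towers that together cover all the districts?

3

S2 and S5 and S6 together: S2 ∪ S5 ∪ S6 = {0, 1, 2, 3, 4, 5, 6, 7, 8} — every district is covered.
Only S5 contains 6, so S5 is forced; the remaining 4 districts need at least 2 more towers (each remaining tower adds at most 2) — so at least 3 towers are needed, and 3 is optimal.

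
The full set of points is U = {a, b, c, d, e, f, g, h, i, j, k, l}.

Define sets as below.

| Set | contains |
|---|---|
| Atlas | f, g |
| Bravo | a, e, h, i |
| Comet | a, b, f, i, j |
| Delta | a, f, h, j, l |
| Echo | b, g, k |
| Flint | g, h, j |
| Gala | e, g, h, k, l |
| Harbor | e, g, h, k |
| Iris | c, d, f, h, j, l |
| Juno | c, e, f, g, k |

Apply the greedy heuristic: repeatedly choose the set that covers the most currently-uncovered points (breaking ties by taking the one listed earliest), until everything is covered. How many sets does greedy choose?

3

Greedy: pick Iris (covers 6 new) → pick Bravo (covers 3 new) → pick Echo (covers 3 new). Total picks: 3.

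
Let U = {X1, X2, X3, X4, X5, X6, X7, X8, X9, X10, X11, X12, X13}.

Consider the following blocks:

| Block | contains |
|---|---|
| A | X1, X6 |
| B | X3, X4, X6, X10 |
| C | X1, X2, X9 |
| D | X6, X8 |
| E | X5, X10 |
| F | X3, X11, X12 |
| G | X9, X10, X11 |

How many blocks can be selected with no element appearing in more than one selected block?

C, D, E, F are pairwise disjoint (C={X1,X2,X9}; D={X6,X8}; E={X5,X10}; F={X3,X11,X12}).
Every remaining block overlaps one of these, and no 5 of the listed blocks are pairwise disjoint, so 4 is the maximum.

4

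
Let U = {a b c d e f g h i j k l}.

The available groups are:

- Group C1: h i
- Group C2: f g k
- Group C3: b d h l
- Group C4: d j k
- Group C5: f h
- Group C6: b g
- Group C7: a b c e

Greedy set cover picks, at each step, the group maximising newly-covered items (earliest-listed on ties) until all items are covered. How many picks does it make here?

5

Greedy: pick C3 (covers 4 new) → pick C2 (covers 3 new) → pick C7 (covers 3 new) → pick C1 (covers 1 new) → pick C4 (covers 1 new). Total picks: 5.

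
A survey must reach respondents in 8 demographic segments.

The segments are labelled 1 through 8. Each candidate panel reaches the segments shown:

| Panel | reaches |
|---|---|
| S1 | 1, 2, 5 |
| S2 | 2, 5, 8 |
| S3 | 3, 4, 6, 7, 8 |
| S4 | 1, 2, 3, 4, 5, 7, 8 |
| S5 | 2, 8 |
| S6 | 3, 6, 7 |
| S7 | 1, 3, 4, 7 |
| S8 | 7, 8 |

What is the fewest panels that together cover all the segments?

S1 and S3 together: S1 ∪ S3 = {1, 2, 3, 4, 5, 6, 7, 8} — every segment is covered.
No single panel has all 8 segments (the largest, S4, has 7), so 2 is optimal.

2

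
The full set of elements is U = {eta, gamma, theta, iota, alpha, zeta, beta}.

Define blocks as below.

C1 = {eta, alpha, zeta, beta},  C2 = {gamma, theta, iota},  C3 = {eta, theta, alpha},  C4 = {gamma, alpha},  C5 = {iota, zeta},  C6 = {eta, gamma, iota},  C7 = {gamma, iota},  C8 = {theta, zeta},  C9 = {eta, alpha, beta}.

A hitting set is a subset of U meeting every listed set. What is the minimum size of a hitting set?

Take H = {theta, iota, alpha}. Each listed block contains at least one of these, so H is a hitting set of size 3.
The blocks C7, C8, C9 are pairwise disjoint, so any hitting set needs a separate element for each — at least 3. Hence 3 is optimal.

3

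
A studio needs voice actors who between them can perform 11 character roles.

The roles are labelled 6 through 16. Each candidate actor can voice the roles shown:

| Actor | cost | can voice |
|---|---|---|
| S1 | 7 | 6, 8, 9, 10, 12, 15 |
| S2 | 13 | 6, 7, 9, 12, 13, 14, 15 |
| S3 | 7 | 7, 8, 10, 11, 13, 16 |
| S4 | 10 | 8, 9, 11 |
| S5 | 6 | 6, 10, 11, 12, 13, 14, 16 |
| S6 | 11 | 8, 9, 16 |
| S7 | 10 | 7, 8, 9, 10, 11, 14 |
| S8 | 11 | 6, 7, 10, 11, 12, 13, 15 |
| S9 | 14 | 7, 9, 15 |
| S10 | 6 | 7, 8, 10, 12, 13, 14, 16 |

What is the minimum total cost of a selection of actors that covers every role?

19

S1, S5, S10 together cover every role (S1 ∪ S5 ∪ S10 = {6, 7, 8, 9, 10, 11, 12, 13, 14, 15, 16}); total cost 7 + 6 + 6 = 19.
No covering selection has total cost below 19.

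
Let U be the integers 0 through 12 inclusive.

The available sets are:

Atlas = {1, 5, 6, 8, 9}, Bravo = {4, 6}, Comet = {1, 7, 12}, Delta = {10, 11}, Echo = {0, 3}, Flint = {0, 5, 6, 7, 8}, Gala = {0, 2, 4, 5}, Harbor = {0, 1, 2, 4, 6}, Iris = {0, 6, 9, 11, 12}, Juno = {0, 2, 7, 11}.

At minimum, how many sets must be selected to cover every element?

Atlas and Comet and Delta and Echo and Harbor together: Atlas ∪ Comet ∪ Delta ∪ Echo ∪ Harbor = {0, 1, 2, 3, 4, 5, 6, 7, 8, 9, 10, 11, 12} — every element is covered.
No 4 of the 10 sets cover everything (all 210 combinations miss at least one element), so 5 is optimal.

5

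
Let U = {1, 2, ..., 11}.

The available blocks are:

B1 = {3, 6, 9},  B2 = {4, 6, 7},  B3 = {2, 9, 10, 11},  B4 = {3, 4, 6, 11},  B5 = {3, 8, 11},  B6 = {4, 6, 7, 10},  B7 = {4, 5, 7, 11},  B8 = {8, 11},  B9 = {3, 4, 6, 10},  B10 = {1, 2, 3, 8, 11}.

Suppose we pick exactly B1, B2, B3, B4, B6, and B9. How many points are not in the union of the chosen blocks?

Union of B1, B2, B3, B4, B6, B9 = {2, 3, 4, 6, 7, 9, 10, 11}.
Not covered: 1, 5, 8 — 3 points.

3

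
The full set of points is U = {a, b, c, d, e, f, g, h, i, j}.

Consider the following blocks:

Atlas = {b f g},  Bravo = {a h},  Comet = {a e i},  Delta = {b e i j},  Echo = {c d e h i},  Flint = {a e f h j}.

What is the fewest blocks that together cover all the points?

3

Atlas, Echo, and Flint cover everything between them: the union {a, b, c, d, e, f, g, h, i, j} is all of U.
Only Echo contains c, so Echo is forced; the remaining 5 points need at least 2 more blocks (each remaining block adds at most 3) — so at least 3 blocks are needed, and 3 is optimal.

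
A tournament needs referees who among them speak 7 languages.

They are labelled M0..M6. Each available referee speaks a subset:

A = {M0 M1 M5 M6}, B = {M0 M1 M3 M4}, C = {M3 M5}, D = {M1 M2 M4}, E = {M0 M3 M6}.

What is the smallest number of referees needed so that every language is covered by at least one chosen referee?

3

C and D and E together: C ∪ D ∪ E = {M0, M1, M2, M3, M4, M5, M6} — every language is covered.
Only D contains M2, so D is forced; the remaining 4 languages need at least 2 more referees (each remaining referee adds at most 3) — so at least 3 referees are needed, and 3 is optimal.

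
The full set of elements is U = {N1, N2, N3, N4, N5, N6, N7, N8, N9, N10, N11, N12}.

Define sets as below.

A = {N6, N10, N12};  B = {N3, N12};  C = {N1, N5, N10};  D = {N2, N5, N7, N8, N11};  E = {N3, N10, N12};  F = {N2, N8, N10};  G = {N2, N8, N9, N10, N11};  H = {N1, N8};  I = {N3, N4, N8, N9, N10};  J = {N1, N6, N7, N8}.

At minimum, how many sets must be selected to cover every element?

4

Take {A, C, D, I}. Their union is {N1, N2, N3, N4, N5, N6, N7, N8, N9, N10, N11, N12}, which is all 12 elements.
No 3 of the 10 sets cover everything (all 120 combinations miss at least one element), so 4 is optimal.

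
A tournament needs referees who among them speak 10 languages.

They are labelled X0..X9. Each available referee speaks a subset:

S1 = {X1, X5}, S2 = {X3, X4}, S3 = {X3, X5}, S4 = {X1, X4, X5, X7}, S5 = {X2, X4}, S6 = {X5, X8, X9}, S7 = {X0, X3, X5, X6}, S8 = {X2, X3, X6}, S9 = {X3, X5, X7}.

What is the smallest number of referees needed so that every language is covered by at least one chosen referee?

Take {S4, S6, S7, S8}. Their union is {X0, X1, X2, X3, X4, X5, X6, X7, X8, X9}, which is all 10 languages.
Only S6 contains X8, so S6 is forced; the remaining 7 languages need at least 3 more referees (each remaining referee adds at most 3) — so at least 4 referees are needed, and 4 is optimal.

4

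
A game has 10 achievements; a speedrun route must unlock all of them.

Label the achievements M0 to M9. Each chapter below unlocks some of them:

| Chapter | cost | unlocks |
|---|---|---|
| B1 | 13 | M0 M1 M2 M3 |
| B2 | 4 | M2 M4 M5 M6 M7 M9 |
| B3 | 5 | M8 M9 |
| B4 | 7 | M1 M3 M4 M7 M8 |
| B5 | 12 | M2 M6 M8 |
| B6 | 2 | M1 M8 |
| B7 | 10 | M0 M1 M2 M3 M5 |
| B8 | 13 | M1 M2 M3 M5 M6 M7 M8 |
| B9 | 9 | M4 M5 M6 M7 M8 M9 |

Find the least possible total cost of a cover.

B2, B6, B7 together cover every achievement (B2 ∪ B6 ∪ B7 = {M0, M1, M2, M3, M4, M5, M6, M7, M8, M9}); total cost 4 + 2 + 10 = 16.
No covering selection has total cost below 16.

16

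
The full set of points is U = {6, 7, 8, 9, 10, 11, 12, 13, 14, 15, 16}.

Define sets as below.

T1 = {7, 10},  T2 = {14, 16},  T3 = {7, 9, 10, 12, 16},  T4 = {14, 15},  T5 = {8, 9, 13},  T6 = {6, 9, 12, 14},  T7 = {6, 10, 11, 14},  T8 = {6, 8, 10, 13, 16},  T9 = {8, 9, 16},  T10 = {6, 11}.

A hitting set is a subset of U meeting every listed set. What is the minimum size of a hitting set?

The 4 points {7, 8, 11, 14} hit every set.
The sets T1, T4, T9, T10 are pairwise disjoint, so any hitting set needs a separate point for each — at least 4. Hence 4 is optimal.

4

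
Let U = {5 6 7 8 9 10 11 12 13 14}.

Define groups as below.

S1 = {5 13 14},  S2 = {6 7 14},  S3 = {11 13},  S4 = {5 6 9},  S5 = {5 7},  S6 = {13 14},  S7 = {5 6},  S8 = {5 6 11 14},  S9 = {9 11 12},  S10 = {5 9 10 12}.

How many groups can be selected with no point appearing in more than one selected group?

3

S2, S3, S10 are pairwise disjoint (S2={6,7,14}; S3={11,13}; S10={5,9,10,12}).
Every remaining group overlaps one of these, and no 4 of the listed groups are pairwise disjoint, so 3 is the maximum.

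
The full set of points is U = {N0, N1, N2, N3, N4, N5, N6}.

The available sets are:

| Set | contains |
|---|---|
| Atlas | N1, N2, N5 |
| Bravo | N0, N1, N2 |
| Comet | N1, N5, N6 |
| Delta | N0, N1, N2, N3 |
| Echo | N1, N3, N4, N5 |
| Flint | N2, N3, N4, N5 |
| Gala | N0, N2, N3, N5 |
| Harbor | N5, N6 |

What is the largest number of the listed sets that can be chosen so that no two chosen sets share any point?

2

Delta, Harbor are pairwise disjoint (Delta={N0,N1,N2,N3}; Harbor={N5,N6}).
Every remaining set overlaps one of these, and no 3 of the listed sets are pairwise disjoint, so 2 is the maximum.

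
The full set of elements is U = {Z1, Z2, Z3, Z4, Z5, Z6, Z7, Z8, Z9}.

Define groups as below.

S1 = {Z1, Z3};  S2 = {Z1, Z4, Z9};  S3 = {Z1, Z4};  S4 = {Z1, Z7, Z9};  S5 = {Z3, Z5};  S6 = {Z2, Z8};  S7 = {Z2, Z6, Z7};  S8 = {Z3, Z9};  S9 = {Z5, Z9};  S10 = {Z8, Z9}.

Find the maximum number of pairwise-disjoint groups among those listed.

S3, S5, S7, S10 are pairwise disjoint (S3={Z1,Z4}; S5={Z3,Z5}; S7={Z2,Z6,Z7}; S10={Z8,Z9}).
Every remaining group overlaps one of these, and no 5 of the listed groups are pairwise disjoint, so 4 is the maximum.

4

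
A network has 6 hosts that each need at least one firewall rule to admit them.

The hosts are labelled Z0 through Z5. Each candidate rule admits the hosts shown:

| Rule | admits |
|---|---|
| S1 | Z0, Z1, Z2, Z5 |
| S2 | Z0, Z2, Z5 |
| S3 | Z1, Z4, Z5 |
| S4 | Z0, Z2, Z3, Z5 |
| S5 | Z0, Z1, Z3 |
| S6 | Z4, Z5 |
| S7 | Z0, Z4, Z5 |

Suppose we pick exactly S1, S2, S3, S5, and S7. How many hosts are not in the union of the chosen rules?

0

Union of S1, S2, S3, S5, S7 = {Z0, Z1, Z2, Z3, Z4, Z5} — that's every host, so 0 are uncovered.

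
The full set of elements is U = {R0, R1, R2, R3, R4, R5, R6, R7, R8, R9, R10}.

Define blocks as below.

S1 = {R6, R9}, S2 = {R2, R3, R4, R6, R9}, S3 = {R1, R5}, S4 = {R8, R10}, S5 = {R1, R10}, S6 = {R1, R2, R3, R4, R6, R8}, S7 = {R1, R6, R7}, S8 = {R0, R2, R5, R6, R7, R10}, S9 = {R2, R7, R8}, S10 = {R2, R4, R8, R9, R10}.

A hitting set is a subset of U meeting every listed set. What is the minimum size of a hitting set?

3

Take H = {R1, R6, R8}. Each listed block contains at least one of these, so H is a hitting set of size 3.
The blocks S2, S3, S4 are pairwise disjoint, so any hitting set needs a separate element for each — at least 3. Hence 3 is optimal.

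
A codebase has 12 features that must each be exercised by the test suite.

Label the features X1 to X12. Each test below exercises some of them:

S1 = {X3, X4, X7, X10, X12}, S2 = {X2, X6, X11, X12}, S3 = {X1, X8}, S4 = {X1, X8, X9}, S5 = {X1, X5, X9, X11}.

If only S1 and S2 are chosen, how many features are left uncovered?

4

Union of S1, S2 = {X2, X3, X4, X6, X7, X10, X11, X12}.
Not covered: X1, X5, X8, X9 — 4 features.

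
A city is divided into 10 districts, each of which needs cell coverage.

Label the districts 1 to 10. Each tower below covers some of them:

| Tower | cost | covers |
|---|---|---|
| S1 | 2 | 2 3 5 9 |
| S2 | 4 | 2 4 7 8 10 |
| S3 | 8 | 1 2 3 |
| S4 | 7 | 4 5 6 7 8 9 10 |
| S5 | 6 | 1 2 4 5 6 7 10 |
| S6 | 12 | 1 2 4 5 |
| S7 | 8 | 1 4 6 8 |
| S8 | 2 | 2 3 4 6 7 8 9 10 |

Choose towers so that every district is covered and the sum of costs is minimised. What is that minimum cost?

S5, S8 together cover every district (S5 ∪ S8 = {1, 2, 3, 4, 5, 6, 7, 8, 9, 10}); total cost 6 + 2 = 8.
The greedy pick S8, S1, S5 costs 10; no covering selection beats 8.

8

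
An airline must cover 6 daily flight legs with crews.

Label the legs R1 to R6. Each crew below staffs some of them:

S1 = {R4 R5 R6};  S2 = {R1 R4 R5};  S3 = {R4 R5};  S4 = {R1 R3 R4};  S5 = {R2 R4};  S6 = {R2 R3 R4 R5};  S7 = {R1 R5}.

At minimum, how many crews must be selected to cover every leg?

Take {S1, S6, S7}. Their union is {R1, R2, R3, R4, R5, R6}, which is all 6 legs.
Only S1 contains R6, so S1 is forced; the remaining 3 legs need at least 2 more crews (each remaining crew adds at most 2) — so at least 3 crews are needed, and 3 is optimal.

3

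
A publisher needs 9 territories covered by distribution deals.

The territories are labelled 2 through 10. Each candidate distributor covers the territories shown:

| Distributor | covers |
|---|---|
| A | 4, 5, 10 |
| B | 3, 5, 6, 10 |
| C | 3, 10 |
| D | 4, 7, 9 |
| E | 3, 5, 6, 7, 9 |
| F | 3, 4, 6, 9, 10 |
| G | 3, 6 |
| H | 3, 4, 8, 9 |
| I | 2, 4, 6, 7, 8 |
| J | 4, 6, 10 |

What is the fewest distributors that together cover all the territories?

3

Take {B, H, I}. Their union is {2, 3, 4, 5, 6, 7, 8, 9, 10}, which is all 9 territories.
Only I contains 2, so I is forced; the remaining 4 territories need at least 2 more distributors (each remaining distributor adds at most 3) — so at least 3 distributors are needed, and 3 is optimal.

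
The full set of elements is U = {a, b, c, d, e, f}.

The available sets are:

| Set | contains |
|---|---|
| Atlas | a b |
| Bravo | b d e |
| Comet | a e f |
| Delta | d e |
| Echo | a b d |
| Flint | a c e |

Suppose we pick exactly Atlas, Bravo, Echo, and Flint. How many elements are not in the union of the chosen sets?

Union of Atlas, Bravo, Echo, Flint = {a, b, c, d, e}.
Not covered: f — 1 element.

1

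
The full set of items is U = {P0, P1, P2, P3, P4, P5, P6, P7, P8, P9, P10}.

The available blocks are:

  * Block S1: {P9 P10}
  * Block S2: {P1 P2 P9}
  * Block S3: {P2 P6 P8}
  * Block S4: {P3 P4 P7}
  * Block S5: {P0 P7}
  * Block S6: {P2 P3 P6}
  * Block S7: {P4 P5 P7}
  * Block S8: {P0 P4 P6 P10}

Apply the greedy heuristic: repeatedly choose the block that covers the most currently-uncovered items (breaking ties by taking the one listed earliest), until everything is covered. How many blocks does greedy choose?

5

Greedy: pick S8 (covers 4 new) → pick S2 (covers 3 new) → pick S4 (covers 2 new) → pick S3 (covers 1 new) → pick S7 (covers 1 new). Total picks: 5.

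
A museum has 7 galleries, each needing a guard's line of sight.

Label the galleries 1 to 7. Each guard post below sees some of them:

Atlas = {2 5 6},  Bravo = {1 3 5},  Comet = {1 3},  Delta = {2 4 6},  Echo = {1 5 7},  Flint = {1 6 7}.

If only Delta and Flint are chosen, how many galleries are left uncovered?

2

Union of Delta, Flint = {1, 2, 4, 6, 7}.
Not covered: 3, 5 — 2 galleries.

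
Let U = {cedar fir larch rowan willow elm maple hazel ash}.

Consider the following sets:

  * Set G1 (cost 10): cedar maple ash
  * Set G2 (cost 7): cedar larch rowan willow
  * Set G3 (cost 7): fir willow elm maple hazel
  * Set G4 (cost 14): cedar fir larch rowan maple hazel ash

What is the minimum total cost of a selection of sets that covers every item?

21

G3, G4 together cover every item (G3 ∪ G4 = {cedar, fir, larch, rowan, willow, elm, maple, hazel, ash}); total cost 7 + 14 = 21.
The greedy pick G3, G2, G1 costs 24; no covering selection beats 21.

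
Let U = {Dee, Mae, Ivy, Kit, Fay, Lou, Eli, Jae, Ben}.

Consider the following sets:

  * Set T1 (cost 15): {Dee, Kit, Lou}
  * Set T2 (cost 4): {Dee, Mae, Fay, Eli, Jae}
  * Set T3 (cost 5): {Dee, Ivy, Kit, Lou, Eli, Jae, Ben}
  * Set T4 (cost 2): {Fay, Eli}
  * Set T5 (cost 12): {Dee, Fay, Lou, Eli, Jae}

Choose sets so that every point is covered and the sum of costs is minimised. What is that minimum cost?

T2, T3 together cover every point (T2 ∪ T3 = {Dee, Mae, Ivy, Kit, Fay, Lou, Eli, Jae, Ben}); total cost 4 + 5 = 9.
No covering selection has total cost below 9.

9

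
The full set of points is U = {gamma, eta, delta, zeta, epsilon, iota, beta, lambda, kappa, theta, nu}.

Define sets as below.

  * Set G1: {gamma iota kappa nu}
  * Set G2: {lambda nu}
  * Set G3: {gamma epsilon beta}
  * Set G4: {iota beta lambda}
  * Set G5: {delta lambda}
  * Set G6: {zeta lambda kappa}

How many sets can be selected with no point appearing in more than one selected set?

2

G3, G6 are pairwise disjoint (G3={gamma,epsilon,beta}; G6={zeta,lambda,kappa}).
Every remaining set overlaps one of these, and no 3 of the listed sets are pairwise disjoint, so 2 is the maximum.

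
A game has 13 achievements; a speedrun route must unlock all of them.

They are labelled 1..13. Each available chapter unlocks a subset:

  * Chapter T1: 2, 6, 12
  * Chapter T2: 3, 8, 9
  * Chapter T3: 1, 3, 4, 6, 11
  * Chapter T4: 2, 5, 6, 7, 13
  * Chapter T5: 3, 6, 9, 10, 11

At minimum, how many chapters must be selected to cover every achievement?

T1 and T2 and T3 and T4 and T5 together: T1 ∪ T2 ∪ T3 ∪ T4 ∪ T5 = {1, 2, 3, 4, 5, 6, 7, 8, 9, 10, 11, 12, 13} — every achievement is covered.
No 4 of the 5 chapters cover everything (all 5 combinations miss at least one achievement), so 5 is optimal.

5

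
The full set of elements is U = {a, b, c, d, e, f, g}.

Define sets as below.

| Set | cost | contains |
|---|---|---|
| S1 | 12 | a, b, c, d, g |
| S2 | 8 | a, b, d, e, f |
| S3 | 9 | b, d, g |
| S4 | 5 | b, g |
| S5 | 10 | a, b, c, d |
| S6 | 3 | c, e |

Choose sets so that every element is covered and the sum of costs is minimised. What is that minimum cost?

S2, S4, S6 together cover every element (S2 ∪ S4 ∪ S6 = {a, b, c, d, e, f, g}); total cost 8 + 5 + 3 = 16.
No covering selection has total cost below 16.

16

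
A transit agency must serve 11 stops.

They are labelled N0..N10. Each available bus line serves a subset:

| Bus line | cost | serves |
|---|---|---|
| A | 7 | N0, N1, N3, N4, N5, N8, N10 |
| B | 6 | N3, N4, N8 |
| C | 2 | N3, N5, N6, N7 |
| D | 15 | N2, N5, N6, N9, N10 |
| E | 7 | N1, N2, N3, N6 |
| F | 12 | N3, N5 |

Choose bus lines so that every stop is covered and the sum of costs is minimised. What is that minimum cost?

24

A, C, D together cover every stop (A ∪ C ∪ D = {N0, N1, N2, N3, N4, N5, N6, N7, N8, N9, N10}); total cost 7 + 2 + 15 = 24.
The greedy pick C, A, E, D costs 31; no covering selection beats 24.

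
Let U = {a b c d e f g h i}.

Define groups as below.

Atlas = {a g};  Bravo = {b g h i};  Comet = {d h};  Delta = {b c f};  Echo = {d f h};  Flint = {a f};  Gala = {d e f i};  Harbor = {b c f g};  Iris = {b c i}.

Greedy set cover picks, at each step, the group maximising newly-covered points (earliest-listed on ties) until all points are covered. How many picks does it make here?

4

Greedy: pick Bravo (covers 4 new) → pick Gala (covers 3 new) → pick Atlas (covers 1 new) → pick Delta (covers 1 new). Total picks: 4.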